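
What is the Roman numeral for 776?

Convert 776 to Roman numerals:
  776 contains 1×500 (D)
  276 contains 2×100 (CC)
  76 contains 1×50 (L)
  26 contains 2×10 (XX)
  6 contains 1×5 (V)
  1 contains 1×1 (I)

DCCLXXVI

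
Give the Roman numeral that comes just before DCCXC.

DCCXC = 790, so the previous integer is 790 - 1 = 789

DCCLXXXIX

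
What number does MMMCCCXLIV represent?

MMMCCCXLIV: M=1000, M=1000, M=1000, C=100, C=100, C=100, XL=40, IV=4
1000 + 1000 + 1000 + 100 + 100 + 100 + 40 + 4 = 3344

3344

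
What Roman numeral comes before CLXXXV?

CLXXXV = 185; previous is 184

CLXXXIV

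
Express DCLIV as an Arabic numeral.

DCLIV: D=500, C=100, L=50, IV=4
500 + 100 + 50 + 4 = 654

654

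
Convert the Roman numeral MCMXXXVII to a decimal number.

MCMXXXVII: M=1000, CM=900, X=10, X=10, X=10, V=5, I=1, I=1
1000 + 900 + 10 + 10 + 10 + 5 + 1 + 1 = 1937

1937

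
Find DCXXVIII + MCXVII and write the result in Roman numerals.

DCXXVIII = 628
MCXVII = 1117
628 + 1117 = 1745

MDCCXLV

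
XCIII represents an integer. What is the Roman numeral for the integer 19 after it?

XCIII = 93
93 + 19 = 112

CXII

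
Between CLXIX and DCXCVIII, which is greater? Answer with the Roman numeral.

CLXIX = 169
DCXCVIII = 698
698 is larger

DCXCVIII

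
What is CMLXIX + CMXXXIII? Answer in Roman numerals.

CMLXIX = 969
CMXXXIII = 933
969 + 933 = 1902

MCMII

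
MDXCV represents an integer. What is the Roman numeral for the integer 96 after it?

MDXCV = 1595
1595 + 96 = 1691

MDCXCI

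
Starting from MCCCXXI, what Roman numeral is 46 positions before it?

MCCCXXI = 1321
1321 - 46 = 1275

MCCLXXV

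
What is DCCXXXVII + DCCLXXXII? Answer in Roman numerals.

DCCXXXVII = 737
DCCLXXXII = 782
737 + 782 = 1519

MDXIX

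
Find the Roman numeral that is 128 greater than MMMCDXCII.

MMMCDXCII = 3492
3492 + 128 = 3620

MMMDCXX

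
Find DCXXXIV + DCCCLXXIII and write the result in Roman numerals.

DCXXXIV = 634
DCCCLXXIII = 873
634 + 873 = 1507

MDVII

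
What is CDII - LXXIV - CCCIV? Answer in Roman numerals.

CDII = 402, LXXIV = 74, CCCIV = 304
402 - 74 = 328
328 - 304 = 24

XXIV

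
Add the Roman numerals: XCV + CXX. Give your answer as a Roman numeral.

XCV = 95
CXX = 120
95 + 120 = 215

CCXV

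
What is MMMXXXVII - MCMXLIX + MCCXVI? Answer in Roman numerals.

MMMXXXVII = 3037, MCMXLIX = 1949, MCCXVI = 1216
3037 - 1949 = 1088
1088 + 1216 = 2304

MMCCCIV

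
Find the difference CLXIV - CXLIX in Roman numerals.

CLXIV = 164
CXLIX = 149
164 - 149 = 15

XV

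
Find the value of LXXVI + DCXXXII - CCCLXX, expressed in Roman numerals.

LXXVI = 76, DCXXXII = 632, CCCLXX = 370
76 + 632 = 708
708 - 370 = 338

CCCXXXVIII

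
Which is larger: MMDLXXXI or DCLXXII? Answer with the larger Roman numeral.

MMDLXXXI = 2581
DCLXXII = 672
2581 is larger

MMDLXXXI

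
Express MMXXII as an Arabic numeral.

MMXXII: M=1000, M=1000, X=10, X=10, I=1, I=1
1000 + 1000 + 10 + 10 + 1 + 1 = 2022

2022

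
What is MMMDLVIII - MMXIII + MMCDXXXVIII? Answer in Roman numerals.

MMMDLVIII = 3558, MMXIII = 2013, MMCDXXXVIII = 2438
3558 - 2013 = 1545
1545 + 2438 = 3983

MMMCMLXXXIII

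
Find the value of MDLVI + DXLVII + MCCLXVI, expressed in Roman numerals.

MDLVI = 1556, DXLVII = 547, MCCLXVI = 1266
1556 + 547 = 2103
2103 + 1266 = 3369

MMMCCCLXIX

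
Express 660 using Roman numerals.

Convert 660 to Roman numerals:
  660 contains 1×500 (D)
  160 contains 1×100 (C)
  60 contains 1×50 (L)
  10 contains 1×10 (X)

DCLX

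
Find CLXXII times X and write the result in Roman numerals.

CLXXII = 172
X = 10
172 × 10 = 1720

MDCCXX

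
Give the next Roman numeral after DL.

DL = 550; next is 551

DLI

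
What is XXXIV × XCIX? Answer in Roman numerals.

XXXIV = 34
XCIX = 99
34 × 99 = 3366

MMMCCCLXVI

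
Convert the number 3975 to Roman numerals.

Convert 3975 to Roman numerals:
  3975 contains 3×1000 (MMM)
  975 contains 1×900 (CM)
  75 contains 1×50 (L)
  25 contains 2×10 (XX)
  5 contains 1×5 (V)

MMMCMLXXV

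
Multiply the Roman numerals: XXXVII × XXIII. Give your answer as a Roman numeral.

XXXVII = 37
XXIII = 23
37 × 23 = 851

DCCCLI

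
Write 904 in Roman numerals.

Convert 904 to Roman numerals:
  904 contains 1×900 (CM)
  4 contains 1×4 (IV)

CMIV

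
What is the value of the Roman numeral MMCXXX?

MMCXXX: M=1000, M=1000, C=100, X=10, X=10, X=10
1000 + 1000 + 100 + 10 + 10 + 10 = 2130

2130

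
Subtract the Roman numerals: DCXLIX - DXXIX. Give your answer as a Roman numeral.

DCXLIX = 649
DXXIX = 529
649 - 529 = 120

CXX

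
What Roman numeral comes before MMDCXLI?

MMDCXLI = 2641, so the previous integer is 2641 - 1 = 2640

MMDCXL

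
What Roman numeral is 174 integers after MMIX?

MMIX = 2009
2009 + 174 = 2183

MMCLXXXIII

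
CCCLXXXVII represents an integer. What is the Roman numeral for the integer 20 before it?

CCCLXXXVII = 387
387 - 20 = 367

CCCLXVII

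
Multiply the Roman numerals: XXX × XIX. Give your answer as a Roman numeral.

XXX = 30
XIX = 19
30 × 19 = 570

DLXX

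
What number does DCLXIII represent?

DCLXIII: D=500, C=100, L=50, X=10, I=1, I=1, I=1
500 + 100 + 50 + 10 + 1 + 1 + 1 = 663

663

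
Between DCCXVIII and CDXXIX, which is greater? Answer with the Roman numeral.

DCCXVIII = 718
CDXXIX = 429
718 is larger

DCCXVIII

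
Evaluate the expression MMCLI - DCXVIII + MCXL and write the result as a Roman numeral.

MMCLI = 2151, DCXVIII = 618, MCXL = 1140
2151 - 618 = 1533
1533 + 1140 = 2673

MMDCLXXIII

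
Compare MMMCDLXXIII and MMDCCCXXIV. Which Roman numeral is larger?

MMMCDLXXIII = 3473
MMDCCCXXIV = 2824
3473 is larger

MMMCDLXXIII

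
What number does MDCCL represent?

MDCCL: M=1000, D=500, C=100, C=100, L=50
1000 + 500 + 100 + 100 + 50 = 1750

1750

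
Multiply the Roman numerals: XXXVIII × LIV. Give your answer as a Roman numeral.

XXXVIII = 38
LIV = 54
38 × 54 = 2052

MMLII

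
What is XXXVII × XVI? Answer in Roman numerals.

XXXVII = 37
XVI = 16
37 × 16 = 592

DXCII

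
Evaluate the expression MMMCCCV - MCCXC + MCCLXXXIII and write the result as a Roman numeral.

MMMCCCV = 3305, MCCXC = 1290, MCCLXXXIII = 1283
3305 - 1290 = 2015
2015 + 1283 = 3298

MMMCCXCVIII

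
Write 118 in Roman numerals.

Convert 118 to Roman numerals:
  118 contains 1×100 (C)
  18 contains 1×10 (X)
  8 contains 1×5 (V)
  3 contains 3×1 (III)

CXVIII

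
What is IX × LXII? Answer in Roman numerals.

IX = 9
LXII = 62
9 × 62 = 558

DLVIII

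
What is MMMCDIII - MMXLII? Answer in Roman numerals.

MMMCDIII = 3403
MMXLII = 2042
3403 - 2042 = 1361

MCCCLXI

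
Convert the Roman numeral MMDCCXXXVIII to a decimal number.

MMDCCXXXVIII: M=1000, M=1000, D=500, C=100, C=100, X=10, X=10, X=10, V=5, I=1, I=1, I=1
1000 + 1000 + 500 + 100 + 100 + 10 + 10 + 10 + 5 + 1 + 1 + 1 = 2738

2738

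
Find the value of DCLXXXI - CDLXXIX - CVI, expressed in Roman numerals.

DCLXXXI = 681, CDLXXIX = 479, CVI = 106
681 - 479 = 202
202 - 106 = 96

XCVI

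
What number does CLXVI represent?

CLXVI: C=100, L=50, X=10, V=5, I=1
100 + 50 + 10 + 5 + 1 = 166

166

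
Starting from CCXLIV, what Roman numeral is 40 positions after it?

CCXLIV = 244
244 + 40 = 284

CCLXXXIV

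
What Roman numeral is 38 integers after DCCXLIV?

DCCXLIV = 744
744 + 38 = 782

DCCLXXXII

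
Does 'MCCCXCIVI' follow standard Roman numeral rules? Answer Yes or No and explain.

'MCCCXCIVI': I cannot come right after the subtractive pair IV: once I is subtracted in IV, the next symbol must be smaller than I

No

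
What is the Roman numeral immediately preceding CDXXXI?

CDXXXI = 431; previous is 430

CDXXX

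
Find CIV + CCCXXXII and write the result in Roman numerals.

CIV = 104
CCCXXXII = 332
104 + 332 = 436

CDXXXVI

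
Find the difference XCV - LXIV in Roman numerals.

XCV = 95
LXIV = 64
95 - 64 = 31

XXXI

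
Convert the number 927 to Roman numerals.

Convert 927 to Roman numerals:
  927 contains 1×900 (CM)
  27 contains 2×10 (XX)
  7 contains 1×5 (V)
  2 contains 2×1 (II)

CMXXVII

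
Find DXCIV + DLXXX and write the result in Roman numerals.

DXCIV = 594
DLXXX = 580
594 + 580 = 1174

MCLXXIV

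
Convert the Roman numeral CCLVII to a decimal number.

CCLVII: C=100, C=100, L=50, V=5, I=1, I=1
100 + 100 + 50 + 5 + 1 + 1 = 257

257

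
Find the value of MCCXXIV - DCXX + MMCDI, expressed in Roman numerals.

MCCXXIV = 1224, DCXX = 620, MMCDI = 2401
1224 - 620 = 604
604 + 2401 = 3005

MMMV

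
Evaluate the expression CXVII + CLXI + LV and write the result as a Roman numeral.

CXVII = 117, CLXI = 161, LV = 55
117 + 161 = 278
278 + 55 = 333

CCCXXXIII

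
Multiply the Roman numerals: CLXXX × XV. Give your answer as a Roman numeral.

CLXXX = 180
XV = 15
180 × 15 = 2700

MMDCC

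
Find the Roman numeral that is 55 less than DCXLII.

DCXLII = 642
642 - 55 = 587

DLXXXVII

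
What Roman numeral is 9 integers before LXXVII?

LXXVII = 77
77 - 9 = 68

LXVIII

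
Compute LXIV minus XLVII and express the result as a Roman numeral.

LXIV = 64
XLVII = 47
64 - 47 = 17

XVII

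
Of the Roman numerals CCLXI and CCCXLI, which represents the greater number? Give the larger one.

CCLXI = 261
CCCXLI = 341
341 is larger

CCCXLI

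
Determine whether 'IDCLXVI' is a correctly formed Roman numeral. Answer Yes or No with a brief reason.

'IDCLXVI': Invalid subtractive combination: ID

No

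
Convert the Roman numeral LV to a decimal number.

LV: L=50, V=5
50 + 5 = 55

55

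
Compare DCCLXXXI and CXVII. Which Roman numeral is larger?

DCCLXXXI = 781
CXVII = 117
781 is larger

DCCLXXXI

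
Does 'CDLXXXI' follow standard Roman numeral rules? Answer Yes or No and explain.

'CDLXXXI': Check the rules: uses only the symbols I, V, X, L, C, D, M; no symbol is repeated more than three times in a row; V, L and D each appear at most once; the only place a smaller symbol precedes a larger one is the allowed subtractive pair CD, the symbol right after such a pair (if any) is smaller than the pair's first symbol, and otherwise the values never increase from left to right. Value: CD (400) + L (50) + X (10) + X (10) + X (10) + I (1) = 481. So it is a valid standard Roman numeral.

Yes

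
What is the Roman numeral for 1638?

Convert 1638 to Roman numerals:
  1638 contains 1×1000 (M)
  638 contains 1×500 (D)
  138 contains 1×100 (C)
  38 contains 3×10 (XXX)
  8 contains 1×5 (V)
  3 contains 3×1 (III)

MDCXXXVIII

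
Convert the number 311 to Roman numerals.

Convert 311 to Roman numerals:
  311 contains 3×100 (CCC)
  11 contains 1×10 (X)
  1 contains 1×1 (I)

CCCXI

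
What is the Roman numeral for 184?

Convert 184 to Roman numerals:
  184 contains 1×100 (C)
  84 contains 1×50 (L)
  34 contains 3×10 (XXX)
  4 contains 1×4 (IV)

CLXXXIV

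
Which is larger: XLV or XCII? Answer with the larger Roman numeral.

XLV = 45
XCII = 92
92 is larger

XCII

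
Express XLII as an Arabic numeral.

XLII: XL=40, I=1, I=1
40 + 1 + 1 = 42

42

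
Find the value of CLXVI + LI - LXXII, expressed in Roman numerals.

CLXVI = 166, LI = 51, LXXII = 72
166 + 51 = 217
217 - 72 = 145

CXLV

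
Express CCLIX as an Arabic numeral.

CCLIX: C=100, C=100, L=50, IX=9
100 + 100 + 50 + 9 = 259

259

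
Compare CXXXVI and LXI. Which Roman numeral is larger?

CXXXVI = 136
LXI = 61
136 is larger

CXXXVI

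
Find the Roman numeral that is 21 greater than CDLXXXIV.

CDLXXXIV = 484
484 + 21 = 505

DV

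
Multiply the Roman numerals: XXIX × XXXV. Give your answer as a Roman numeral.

XXIX = 29
XXXV = 35
29 × 35 = 1015

MXV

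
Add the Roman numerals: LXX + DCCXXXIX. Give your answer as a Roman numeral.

LXX = 70
DCCXXXIX = 739
70 + 739 = 809

DCCCIX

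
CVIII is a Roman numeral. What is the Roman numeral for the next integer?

CVIII = 108; next is 109

CIX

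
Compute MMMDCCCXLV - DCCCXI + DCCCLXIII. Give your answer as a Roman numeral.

MMMDCCCXLV = 3845, DCCCXI = 811, DCCCLXIII = 863
3845 - 811 = 3034
3034 + 863 = 3897

MMMDCCCXCVII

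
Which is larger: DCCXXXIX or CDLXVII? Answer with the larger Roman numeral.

DCCXXXIX = 739
CDLXVII = 467
739 is larger

DCCXXXIX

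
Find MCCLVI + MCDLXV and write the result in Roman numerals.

MCCLVI = 1256
MCDLXV = 1465
1256 + 1465 = 2721

MMDCCXXI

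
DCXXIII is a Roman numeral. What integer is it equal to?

DCXXIII: D=500, C=100, X=10, X=10, I=1, I=1, I=1
500 + 100 + 10 + 10 + 1 + 1 + 1 = 623

623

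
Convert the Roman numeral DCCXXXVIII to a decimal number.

DCCXXXVIII: D=500, C=100, C=100, X=10, X=10, X=10, V=5, I=1, I=1, I=1
500 + 100 + 100 + 10 + 10 + 10 + 5 + 1 + 1 + 1 = 738

738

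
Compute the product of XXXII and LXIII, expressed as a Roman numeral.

XXXII = 32
LXIII = 63
32 × 63 = 2016

MMXVI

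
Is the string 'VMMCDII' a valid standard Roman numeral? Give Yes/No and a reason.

'VMMCDII': Invalid subtractive combination: VM

No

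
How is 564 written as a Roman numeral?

Convert 564 to Roman numerals:
  564 contains 1×500 (D)
  64 contains 1×50 (L)
  14 contains 1×10 (X)
  4 contains 1×4 (IV)

DLXIV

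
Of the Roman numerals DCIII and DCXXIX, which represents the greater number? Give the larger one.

DCIII = 603
DCXXIX = 629
629 is larger

DCXXIX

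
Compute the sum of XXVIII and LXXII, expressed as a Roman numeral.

XXVIII = 28
LXXII = 72
28 + 72 = 100

C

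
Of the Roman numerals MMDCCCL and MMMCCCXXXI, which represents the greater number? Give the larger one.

MMDCCCL = 2850
MMMCCCXXXI = 3331
3331 is larger

MMMCCCXXXI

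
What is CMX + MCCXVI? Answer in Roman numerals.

CMX = 910
MCCXVI = 1216
910 + 1216 = 2126

MMCXXVI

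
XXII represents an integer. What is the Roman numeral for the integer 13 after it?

XXII = 22
22 + 13 = 35

XXXV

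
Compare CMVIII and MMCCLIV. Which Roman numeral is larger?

CMVIII = 908
MMCCLIV = 2254
2254 is larger

MMCCLIV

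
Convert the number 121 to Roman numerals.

Convert 121 to Roman numerals:
  121 contains 1×100 (C)
  21 contains 2×10 (XX)
  1 contains 1×1 (I)

CXXI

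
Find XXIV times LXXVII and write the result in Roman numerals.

XXIV = 24
LXXVII = 77
24 × 77 = 1848

MDCCCXLVIII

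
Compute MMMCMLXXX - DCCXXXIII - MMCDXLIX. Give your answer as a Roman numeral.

MMMCMLXXX = 3980, DCCXXXIII = 733, MMCDXLIX = 2449
3980 - 733 = 3247
3247 - 2449 = 798

DCCXCVIII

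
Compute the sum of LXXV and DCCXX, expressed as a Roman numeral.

LXXV = 75
DCCXX = 720
75 + 720 = 795

DCCXCV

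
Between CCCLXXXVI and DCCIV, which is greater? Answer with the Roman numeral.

CCCLXXXVI = 386
DCCIV = 704
704 is larger

DCCIV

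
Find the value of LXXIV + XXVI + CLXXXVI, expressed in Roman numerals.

LXXIV = 74, XXVI = 26, CLXXXVI = 186
74 + 26 = 100
100 + 186 = 286

CCLXXXVI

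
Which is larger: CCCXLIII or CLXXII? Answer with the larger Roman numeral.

CCCXLIII = 343
CLXXII = 172
343 is larger

CCCXLIII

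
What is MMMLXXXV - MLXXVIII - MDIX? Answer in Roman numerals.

MMMLXXXV = 3085, MLXXVIII = 1078, MDIX = 1509
3085 - 1078 = 2007
2007 - 1509 = 498

CDXCVIII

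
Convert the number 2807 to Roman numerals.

Convert 2807 to Roman numerals:
  2807 contains 2×1000 (MM)
  807 contains 1×500 (D)
  307 contains 3×100 (CCC)
  7 contains 1×5 (V)
  2 contains 2×1 (II)

MMDCCCVII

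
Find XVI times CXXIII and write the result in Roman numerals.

XVI = 16
CXXIII = 123
16 × 123 = 1968

MCMLXVIII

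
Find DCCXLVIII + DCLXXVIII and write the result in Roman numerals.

DCCXLVIII = 748
DCLXXVIII = 678
748 + 678 = 1426

MCDXXVI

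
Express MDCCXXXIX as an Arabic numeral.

MDCCXXXIX: M=1000, D=500, C=100, C=100, X=10, X=10, X=10, IX=9
1000 + 500 + 100 + 100 + 10 + 10 + 10 + 9 = 1739

1739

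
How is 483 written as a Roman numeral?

Convert 483 to Roman numerals:
  483 contains 1×400 (CD)
  83 contains 1×50 (L)
  33 contains 3×10 (XXX)
  3 contains 3×1 (III)

CDLXXXIII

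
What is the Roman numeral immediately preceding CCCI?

CCCI = 301, so the previous integer is 301 - 1 = 300

CCC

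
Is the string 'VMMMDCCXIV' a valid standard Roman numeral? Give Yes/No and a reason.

'VMMMDCCXIV': V should not appear more than once

No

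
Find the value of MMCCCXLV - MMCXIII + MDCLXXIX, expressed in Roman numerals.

MMCCCXLV = 2345, MMCXIII = 2113, MDCLXXIX = 1679
2345 - 2113 = 232
232 + 1679 = 1911

MCMXI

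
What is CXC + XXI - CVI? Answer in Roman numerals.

CXC = 190, XXI = 21, CVI = 106
190 + 21 = 211
211 - 106 = 105

CV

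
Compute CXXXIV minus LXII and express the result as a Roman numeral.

CXXXIV = 134
LXII = 62
134 - 62 = 72

LXXII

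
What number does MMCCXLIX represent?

MMCCXLIX: M=1000, M=1000, C=100, C=100, XL=40, IX=9
1000 + 1000 + 100 + 100 + 40 + 9 = 2249

2249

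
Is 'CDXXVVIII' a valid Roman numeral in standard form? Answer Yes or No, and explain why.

'CDXXVVIII': V should not appear more than once

No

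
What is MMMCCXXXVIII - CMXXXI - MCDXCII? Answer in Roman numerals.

MMMCCXXXVIII = 3238, CMXXXI = 931, MCDXCII = 1492
3238 - 931 = 2307
2307 - 1492 = 815

DCCCXV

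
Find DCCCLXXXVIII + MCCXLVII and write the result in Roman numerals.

DCCCLXXXVIII = 888
MCCXLVII = 1247
888 + 1247 = 2135

MMCXXXV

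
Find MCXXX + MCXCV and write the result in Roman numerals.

MCXXX = 1130
MCXCV = 1195
1130 + 1195 = 2325

MMCCCXXV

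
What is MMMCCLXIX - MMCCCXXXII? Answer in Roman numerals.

MMMCCLXIX = 3269
MMCCCXXXII = 2332
3269 - 2332 = 937

CMXXXVII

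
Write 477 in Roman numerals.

Convert 477 to Roman numerals:
  477 contains 1×400 (CD)
  77 contains 1×50 (L)
  27 contains 2×10 (XX)
  7 contains 1×5 (V)
  2 contains 2×1 (II)

CDLXXVII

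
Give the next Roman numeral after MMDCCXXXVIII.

MMDCCXXXVIII = 2738, so the next integer is 2738 + 1 = 2739

MMDCCXXXIX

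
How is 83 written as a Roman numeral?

Convert 83 to Roman numerals:
  83 contains 1×50 (L)
  33 contains 3×10 (XXX)
  3 contains 3×1 (III)

LXXXIII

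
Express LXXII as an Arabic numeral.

LXXII: L=50, X=10, X=10, I=1, I=1
50 + 10 + 10 + 1 + 1 = 72

72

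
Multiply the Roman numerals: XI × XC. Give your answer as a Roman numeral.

XI = 11
XC = 90
11 × 90 = 990

CMXC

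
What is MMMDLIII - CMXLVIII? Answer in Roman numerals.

MMMDLIII = 3553
CMXLVIII = 948
3553 - 948 = 2605

MMDCV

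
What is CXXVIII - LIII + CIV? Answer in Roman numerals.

CXXVIII = 128, LIII = 53, CIV = 104
128 - 53 = 75
75 + 104 = 179

CLXXIX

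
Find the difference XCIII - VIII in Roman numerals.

XCIII = 93
VIII = 8
93 - 8 = 85

LXXXV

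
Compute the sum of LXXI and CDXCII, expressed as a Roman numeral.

LXXI = 71
CDXCII = 492
71 + 492 = 563

DLXIII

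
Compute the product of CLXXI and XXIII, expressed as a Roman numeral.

CLXXI = 171
XXIII = 23
171 × 23 = 3933

MMMCMXXXIII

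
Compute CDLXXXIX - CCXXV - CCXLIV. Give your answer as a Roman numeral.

CDLXXXIX = 489, CCXXV = 225, CCXLIV = 244
489 - 225 = 264
264 - 244 = 20

XX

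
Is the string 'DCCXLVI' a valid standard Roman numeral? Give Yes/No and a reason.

'DCCXLVI': Check the rules: uses only the symbols I, V, X, L, C, D, M; no symbol is repeated more than three times in a row; V, L and D each appear at most once; the only place a smaller symbol precedes a larger one is the allowed subtractive pair XL, the symbol right after such a pair (if any) is smaller than the pair's first symbol, and otherwise the values never increase from left to right. Value: D (500) + C (100) + C (100) + XL (40) + V (5) + I (1) = 746. So it is a valid standard Roman numeral.

Yes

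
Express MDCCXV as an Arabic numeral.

MDCCXV: M=1000, D=500, C=100, C=100, X=10, V=5
1000 + 500 + 100 + 100 + 10 + 5 = 1715

1715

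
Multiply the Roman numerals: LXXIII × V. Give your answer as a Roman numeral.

LXXIII = 73
V = 5
73 × 5 = 365

CCCLXV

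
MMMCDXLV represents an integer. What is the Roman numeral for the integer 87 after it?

MMMCDXLV = 3445
3445 + 87 = 3532

MMMDXXXII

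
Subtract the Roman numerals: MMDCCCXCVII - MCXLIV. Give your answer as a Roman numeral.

MMDCCCXCVII = 2897
MCXLIV = 1144
2897 - 1144 = 1753

MDCCLIII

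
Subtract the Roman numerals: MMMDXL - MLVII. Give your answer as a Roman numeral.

MMMDXL = 3540
MLVII = 1057
3540 - 1057 = 2483

MMCDLXXXIII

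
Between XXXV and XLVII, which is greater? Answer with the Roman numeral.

XXXV = 35
XLVII = 47
47 is larger

XLVII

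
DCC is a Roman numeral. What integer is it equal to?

DCC: D=500, C=100, C=100
500 + 100 + 100 = 700

700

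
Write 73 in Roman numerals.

Convert 73 to Roman numerals:
  73 contains 1×50 (L)
  23 contains 2×10 (XX)
  3 contains 3×1 (III)

LXXIII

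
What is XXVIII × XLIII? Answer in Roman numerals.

XXVIII = 28
XLIII = 43
28 × 43 = 1204

MCCIV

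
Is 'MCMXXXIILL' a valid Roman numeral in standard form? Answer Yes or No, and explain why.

'MCMXXXIILL': L should not appear more than once

No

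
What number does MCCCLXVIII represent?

MCCCLXVIII: M=1000, C=100, C=100, C=100, L=50, X=10, V=5, I=1, I=1, I=1
1000 + 100 + 100 + 100 + 50 + 10 + 5 + 1 + 1 + 1 = 1368

1368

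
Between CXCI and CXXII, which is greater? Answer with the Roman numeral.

CXCI = 191
CXXII = 122
191 is larger

CXCI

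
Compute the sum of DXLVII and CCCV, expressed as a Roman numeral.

DXLVII = 547
CCCV = 305
547 + 305 = 852

DCCCLII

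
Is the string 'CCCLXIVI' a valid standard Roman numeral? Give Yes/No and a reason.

'CCCLXIVI': I cannot come right after the subtractive pair IV: once I is subtracted in IV, the next symbol must be smaller than I

No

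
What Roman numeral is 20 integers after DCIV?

DCIV = 604
604 + 20 = 624

DCXXIV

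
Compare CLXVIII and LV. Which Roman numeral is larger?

CLXVIII = 168
LV = 55
168 is larger

CLXVIII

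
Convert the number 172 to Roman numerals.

Convert 172 to Roman numerals:
  172 contains 1×100 (C)
  72 contains 1×50 (L)
  22 contains 2×10 (XX)
  2 contains 2×1 (II)

CLXXII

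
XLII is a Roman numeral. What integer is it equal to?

XLII: XL=40, I=1, I=1
40 + 1 + 1 = 42

42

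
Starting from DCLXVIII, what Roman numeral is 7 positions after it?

DCLXVIII = 668
668 + 7 = 675

DCLXXV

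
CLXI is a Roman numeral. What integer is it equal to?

CLXI: C=100, L=50, X=10, I=1
100 + 50 + 10 + 1 = 161

161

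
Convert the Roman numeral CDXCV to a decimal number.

CDXCV: CD=400, XC=90, V=5
400 + 90 + 5 = 495

495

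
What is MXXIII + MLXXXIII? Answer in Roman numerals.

MXXIII = 1023
MLXXXIII = 1083
1023 + 1083 = 2106

MMCVI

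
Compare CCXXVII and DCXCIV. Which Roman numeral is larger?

CCXXVII = 227
DCXCIV = 694
694 is larger

DCXCIV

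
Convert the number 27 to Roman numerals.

Convert 27 to Roman numerals:
  27 contains 2×10 (XX)
  7 contains 1×5 (V)
  2 contains 2×1 (II)

XXVII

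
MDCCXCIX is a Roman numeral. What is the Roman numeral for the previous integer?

MDCCXCIX = 1799; previous is 1798

MDCCXCVIII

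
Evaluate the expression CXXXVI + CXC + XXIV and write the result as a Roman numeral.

CXXXVI = 136, CXC = 190, XXIV = 24
136 + 190 = 326
326 + 24 = 350

CCCL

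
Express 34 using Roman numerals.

Convert 34 to Roman numerals:
  34 contains 3×10 (XXX)
  4 contains 1×4 (IV)

XXXIV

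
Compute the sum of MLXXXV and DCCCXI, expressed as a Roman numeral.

MLXXXV = 1085
DCCCXI = 811
1085 + 811 = 1896

MDCCCXCVI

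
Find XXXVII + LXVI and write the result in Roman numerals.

XXXVII = 37
LXVI = 66
37 + 66 = 103

CIII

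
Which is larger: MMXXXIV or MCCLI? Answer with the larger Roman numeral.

MMXXXIV = 2034
MCCLI = 1251
2034 is larger

MMXXXIV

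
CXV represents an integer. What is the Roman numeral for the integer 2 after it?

CXV = 115
115 + 2 = 117

CXVII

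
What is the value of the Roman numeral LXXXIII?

LXXXIII: L=50, X=10, X=10, X=10, I=1, I=1, I=1
50 + 10 + 10 + 10 + 1 + 1 + 1 = 83

83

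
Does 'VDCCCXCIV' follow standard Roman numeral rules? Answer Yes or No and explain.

'VDCCCXCIV': V should not appear more than once

No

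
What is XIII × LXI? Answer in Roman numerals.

XIII = 13
LXI = 61
13 × 61 = 793

DCCXCIII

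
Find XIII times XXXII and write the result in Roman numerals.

XIII = 13
XXXII = 32
13 × 32 = 416

CDXVI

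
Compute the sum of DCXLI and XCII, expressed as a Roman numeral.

DCXLI = 641
XCII = 92
641 + 92 = 733

DCCXXXIII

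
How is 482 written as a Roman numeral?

Convert 482 to Roman numerals:
  482 contains 1×400 (CD)
  82 contains 1×50 (L)
  32 contains 3×10 (XXX)
  2 contains 2×1 (II)

CDLXXXII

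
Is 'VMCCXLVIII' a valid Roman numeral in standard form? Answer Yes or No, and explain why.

'VMCCXLVIII': V should not appear more than once

No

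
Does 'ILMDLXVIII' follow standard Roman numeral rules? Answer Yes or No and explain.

'ILMDLXVIII': L should not appear more than once

No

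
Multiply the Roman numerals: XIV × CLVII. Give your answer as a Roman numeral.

XIV = 14
CLVII = 157
14 × 157 = 2198

MMCXCVIII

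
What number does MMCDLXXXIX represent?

MMCDLXXXIX: M=1000, M=1000, CD=400, L=50, X=10, X=10, X=10, IX=9
1000 + 1000 + 400 + 50 + 10 + 10 + 10 + 9 = 2489

2489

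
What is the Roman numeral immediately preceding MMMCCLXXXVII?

MMMCCLXXXVII = 3287; previous is 3286

MMMCCLXXXVI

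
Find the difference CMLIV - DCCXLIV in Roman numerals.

CMLIV = 954
DCCXLIV = 744
954 - 744 = 210

CCX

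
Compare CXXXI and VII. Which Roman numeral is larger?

CXXXI = 131
VII = 7
131 is larger

CXXXI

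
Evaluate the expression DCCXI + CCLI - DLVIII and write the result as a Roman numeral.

DCCXI = 711, CCLI = 251, DLVIII = 558
711 + 251 = 962
962 - 558 = 404

CDIV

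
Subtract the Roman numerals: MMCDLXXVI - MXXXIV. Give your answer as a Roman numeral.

MMCDLXXVI = 2476
MXXXIV = 1034
2476 - 1034 = 1442

MCDXLII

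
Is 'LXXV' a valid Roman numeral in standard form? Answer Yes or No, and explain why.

'LXXV': Check the rules: uses only the symbols I, V, X, L, C, D, M; no symbol is repeated more than three times in a row; V, L and D each appear at most once; no smaller symbol precedes a larger one (values never increase from left to right). Value: L (50) + X (10) + X (10) + V (5) = 75. So it is a valid standard Roman numeral.

Yes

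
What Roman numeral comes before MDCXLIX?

MDCXLIX = 1649, so the previous integer is 1649 - 1 = 1648

MDCXLVIII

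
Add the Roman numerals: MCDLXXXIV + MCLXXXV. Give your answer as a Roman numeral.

MCDLXXXIV = 1484
MCLXXXV = 1185
1484 + 1185 = 2669

MMDCLXIX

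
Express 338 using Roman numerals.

Convert 338 to Roman numerals:
  338 contains 3×100 (CCC)
  38 contains 3×10 (XXX)
  8 contains 1×5 (V)
  3 contains 3×1 (III)

CCCXXXVIII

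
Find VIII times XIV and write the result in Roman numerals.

VIII = 8
XIV = 14
8 × 14 = 112

CXII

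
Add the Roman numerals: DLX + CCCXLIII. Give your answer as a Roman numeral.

DLX = 560
CCCXLIII = 343
560 + 343 = 903

CMIII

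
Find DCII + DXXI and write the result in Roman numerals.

DCII = 602
DXXI = 521
602 + 521 = 1123

MCXXIII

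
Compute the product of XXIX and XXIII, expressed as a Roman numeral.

XXIX = 29
XXIII = 23
29 × 23 = 667

DCLXVII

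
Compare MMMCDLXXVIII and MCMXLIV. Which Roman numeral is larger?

MMMCDLXXVIII = 3478
MCMXLIV = 1944
3478 is larger

MMMCDLXXVIII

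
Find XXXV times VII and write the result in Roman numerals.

XXXV = 35
VII = 7
35 × 7 = 245

CCXLV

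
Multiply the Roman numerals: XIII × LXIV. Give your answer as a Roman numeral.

XIII = 13
LXIV = 64
13 × 64 = 832

DCCCXXXII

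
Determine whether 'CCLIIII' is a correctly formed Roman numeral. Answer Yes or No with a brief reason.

'CCLIIII': More than 3 consecutive I's

No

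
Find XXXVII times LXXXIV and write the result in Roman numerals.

XXXVII = 37
LXXXIV = 84
37 × 84 = 3108

MMMCVIII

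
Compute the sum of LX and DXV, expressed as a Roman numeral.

LX = 60
DXV = 515
60 + 515 = 575

DLXXV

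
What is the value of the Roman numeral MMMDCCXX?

MMMDCCXX: M=1000, M=1000, M=1000, D=500, C=100, C=100, X=10, X=10
1000 + 1000 + 1000 + 500 + 100 + 100 + 10 + 10 = 3720

3720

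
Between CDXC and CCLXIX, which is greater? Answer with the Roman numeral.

CDXC = 490
CCLXIX = 269
490 is larger

CDXC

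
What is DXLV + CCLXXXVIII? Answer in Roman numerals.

DXLV = 545
CCLXXXVIII = 288
545 + 288 = 833

DCCCXXXIII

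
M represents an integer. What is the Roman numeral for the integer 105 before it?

M = 1000
1000 - 105 = 895

DCCCXCV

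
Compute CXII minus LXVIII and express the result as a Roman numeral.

CXII = 112
LXVIII = 68
112 - 68 = 44

XLIV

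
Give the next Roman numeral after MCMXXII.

MCMXXII = 1922; next is 1923

MCMXXIII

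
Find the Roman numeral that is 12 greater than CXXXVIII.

CXXXVIII = 138
138 + 12 = 150

CL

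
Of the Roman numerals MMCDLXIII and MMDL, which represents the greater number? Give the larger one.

MMCDLXIII = 2463
MMDL = 2550
2550 is larger

MMDL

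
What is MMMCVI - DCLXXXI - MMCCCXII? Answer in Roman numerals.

MMMCVI = 3106, DCLXXXI = 681, MMCCCXII = 2312
3106 - 681 = 2425
2425 - 2312 = 113

CXIII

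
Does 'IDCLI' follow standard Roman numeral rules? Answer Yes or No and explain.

'IDCLI': Invalid subtractive combination: ID

No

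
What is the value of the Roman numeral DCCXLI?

DCCXLI: D=500, C=100, C=100, XL=40, I=1
500 + 100 + 100 + 40 + 1 = 741

741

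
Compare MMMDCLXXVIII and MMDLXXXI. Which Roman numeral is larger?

MMMDCLXXVIII = 3678
MMDLXXXI = 2581
3678 is larger

MMMDCLXXVIII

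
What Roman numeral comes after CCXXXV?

CCXXXV = 235; next is 236

CCXXXVI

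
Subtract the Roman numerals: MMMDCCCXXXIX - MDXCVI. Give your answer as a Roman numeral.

MMMDCCCXXXIX = 3839
MDXCVI = 1596
3839 - 1596 = 2243

MMCCXLIII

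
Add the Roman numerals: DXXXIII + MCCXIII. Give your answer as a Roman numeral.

DXXXIII = 533
MCCXIII = 1213
533 + 1213 = 1746

MDCCXLVI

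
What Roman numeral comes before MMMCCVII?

MMMCCVII = 3207; previous is 3206

MMMCCVI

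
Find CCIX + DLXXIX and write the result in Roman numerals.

CCIX = 209
DLXXIX = 579
209 + 579 = 788

DCCLXXXVIII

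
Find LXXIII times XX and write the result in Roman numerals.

LXXIII = 73
XX = 20
73 × 20 = 1460

MCDLX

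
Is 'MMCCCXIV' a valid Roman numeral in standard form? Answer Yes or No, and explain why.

'MMCCCXIV': Check the rules: uses only the symbols I, V, X, L, C, D, M; no symbol is repeated more than three times in a row; V, L and D each appear at most once; the only place a smaller symbol precedes a larger one is the allowed subtractive pair IV, the symbol right after such a pair (if any) is smaller than the pair's first symbol, and otherwise the values never increase from left to right. Value: M (1000) + M (1000) + C (100) + C (100) + C (100) + X (10) + IV (4) = 2314. So it is a valid standard Roman numeral.

Yes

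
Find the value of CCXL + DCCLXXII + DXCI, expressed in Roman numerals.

CCXL = 240, DCCLXXII = 772, DXCI = 591
240 + 772 = 1012
1012 + 591 = 1603

MDCIII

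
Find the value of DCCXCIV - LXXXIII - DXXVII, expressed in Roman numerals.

DCCXCIV = 794, LXXXIII = 83, DXXVII = 527
794 - 83 = 711
711 - 527 = 184

CLXXXIV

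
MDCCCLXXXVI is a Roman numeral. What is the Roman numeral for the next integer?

MDCCCLXXXVI = 1886; next is 1887

MDCCCLXXXVII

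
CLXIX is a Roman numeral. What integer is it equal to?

CLXIX: C=100, L=50, X=10, IX=9
100 + 50 + 10 + 9 = 169

169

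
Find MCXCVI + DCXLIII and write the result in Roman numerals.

MCXCVI = 1196
DCXLIII = 643
1196 + 643 = 1839

MDCCCXXXIX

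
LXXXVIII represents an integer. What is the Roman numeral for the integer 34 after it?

LXXXVIII = 88
88 + 34 = 122

CXXII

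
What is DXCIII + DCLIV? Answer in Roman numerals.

DXCIII = 593
DCLIV = 654
593 + 654 = 1247

MCCXLVII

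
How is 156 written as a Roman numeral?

Convert 156 to Roman numerals:
  156 contains 1×100 (C)
  56 contains 1×50 (L)
  6 contains 1×5 (V)
  1 contains 1×1 (I)

CLVI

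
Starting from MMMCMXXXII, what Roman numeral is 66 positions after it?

MMMCMXXXII = 3932
3932 + 66 = 3998

MMMCMXCVIII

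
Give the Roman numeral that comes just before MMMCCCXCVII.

MMMCCCXCVII = 3397; previous is 3396

MMMCCCXCVI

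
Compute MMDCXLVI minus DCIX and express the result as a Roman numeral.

MMDCXLVI = 2646
DCIX = 609
2646 - 609 = 2037

MMXXXVII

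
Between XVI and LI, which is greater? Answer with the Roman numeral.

XVI = 16
LI = 51
51 is larger

LI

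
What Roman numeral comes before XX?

XX = 20, so the previous integer is 20 - 1 = 19

XIX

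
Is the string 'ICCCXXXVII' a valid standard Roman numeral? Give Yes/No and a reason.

'ICCCXXXVII': Invalid subtractive combination: IC

No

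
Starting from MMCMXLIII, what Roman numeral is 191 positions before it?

MMCMXLIII = 2943
2943 - 191 = 2752

MMDCCLII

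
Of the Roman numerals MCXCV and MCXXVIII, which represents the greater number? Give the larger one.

MCXCV = 1195
MCXXVIII = 1128
1195 is larger

MCXCV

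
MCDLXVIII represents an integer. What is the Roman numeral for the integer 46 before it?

MCDLXVIII = 1468
1468 - 46 = 1422

MCDXXII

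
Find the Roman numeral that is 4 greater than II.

II = 2
2 + 4 = 6

VI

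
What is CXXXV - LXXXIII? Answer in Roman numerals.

CXXXV = 135
LXXXIII = 83
135 - 83 = 52

LII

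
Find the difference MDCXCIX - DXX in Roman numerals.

MDCXCIX = 1699
DXX = 520
1699 - 520 = 1179

MCLXXIX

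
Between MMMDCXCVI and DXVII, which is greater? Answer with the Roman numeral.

MMMDCXCVI = 3696
DXVII = 517
3696 is larger

MMMDCXCVI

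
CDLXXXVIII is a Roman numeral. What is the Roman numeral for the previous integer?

CDLXXXVIII = 488, so the previous integer is 488 - 1 = 487

CDLXXXVII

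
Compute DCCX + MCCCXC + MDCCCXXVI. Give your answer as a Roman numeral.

DCCX = 710, MCCCXC = 1390, MDCCCXXVI = 1826
710 + 1390 = 2100
2100 + 1826 = 3926

MMMCMXXVI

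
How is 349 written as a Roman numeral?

Convert 349 to Roman numerals:
  349 contains 3×100 (CCC)
  49 contains 1×40 (XL)
  9 contains 1×9 (IX)

CCCXLIX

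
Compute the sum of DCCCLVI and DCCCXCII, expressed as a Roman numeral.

DCCCLVI = 856
DCCCXCII = 892
856 + 892 = 1748

MDCCXLVIII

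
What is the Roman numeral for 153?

Convert 153 to Roman numerals:
  153 contains 1×100 (C)
  53 contains 1×50 (L)
  3 contains 3×1 (III)

CLIII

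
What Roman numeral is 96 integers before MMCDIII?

MMCDIII = 2403
2403 - 96 = 2307

MMCCCVII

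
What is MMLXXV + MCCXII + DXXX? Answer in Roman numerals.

MMLXXV = 2075, MCCXII = 1212, DXXX = 530
2075 + 1212 = 3287
3287 + 530 = 3817

MMMDCCCXVII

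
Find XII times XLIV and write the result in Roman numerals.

XII = 12
XLIV = 44
12 × 44 = 528

DXXVIII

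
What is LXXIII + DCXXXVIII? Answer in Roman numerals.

LXXIII = 73
DCXXXVIII = 638
73 + 638 = 711

DCCXI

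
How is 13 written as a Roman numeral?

Convert 13 to Roman numerals:
  13 contains 1×10 (X)
  3 contains 3×1 (III)

XIII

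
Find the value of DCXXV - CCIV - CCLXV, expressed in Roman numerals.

DCXXV = 625, CCIV = 204, CCLXV = 265
625 - 204 = 421
421 - 265 = 156

CLVI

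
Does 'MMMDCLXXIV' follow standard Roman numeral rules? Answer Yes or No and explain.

'MMMDCLXXIV': Check the rules: uses only the symbols I, V, X, L, C, D, M; no symbol is repeated more than three times in a row; V, L and D each appear at most once; the only place a smaller symbol precedes a larger one is the allowed subtractive pair IV, the symbol right after such a pair (if any) is smaller than the pair's first symbol, and otherwise the values never increase from left to right. Value: M (1000) + M (1000) + M (1000) + D (500) + C (100) + L (50) + X (10) + X (10) + IV (4) = 3674. So it is a valid standard Roman numeral.

Yes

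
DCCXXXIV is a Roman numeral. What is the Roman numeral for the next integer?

DCCXXXIV = 734; next is 735

DCCXXXV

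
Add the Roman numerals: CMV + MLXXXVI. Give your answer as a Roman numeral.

CMV = 905
MLXXXVI = 1086
905 + 1086 = 1991

MCMXCI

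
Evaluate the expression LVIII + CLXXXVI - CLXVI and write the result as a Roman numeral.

LVIII = 58, CLXXXVI = 186, CLXVI = 166
58 + 186 = 244
244 - 166 = 78

LXXVIII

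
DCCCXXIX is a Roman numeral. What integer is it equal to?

DCCCXXIX: D=500, C=100, C=100, C=100, X=10, X=10, IX=9
500 + 100 + 100 + 100 + 10 + 10 + 9 = 829

829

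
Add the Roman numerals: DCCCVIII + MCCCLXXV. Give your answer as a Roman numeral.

DCCCVIII = 808
MCCCLXXV = 1375
808 + 1375 = 2183

MMCLXXXIII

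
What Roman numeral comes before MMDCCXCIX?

MMDCCXCIX = 2799, so the previous integer is 2799 - 1 = 2798

MMDCCXCVIII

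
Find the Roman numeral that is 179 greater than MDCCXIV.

MDCCXIV = 1714
1714 + 179 = 1893

MDCCCXCIII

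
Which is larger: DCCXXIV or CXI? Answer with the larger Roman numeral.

DCCXXIV = 724
CXI = 111
724 is larger

DCCXXIV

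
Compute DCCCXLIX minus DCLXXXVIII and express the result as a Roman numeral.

DCCCXLIX = 849
DCLXXXVIII = 688
849 - 688 = 161

CLXI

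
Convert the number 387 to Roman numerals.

Convert 387 to Roman numerals:
  387 contains 3×100 (CCC)
  87 contains 1×50 (L)
  37 contains 3×10 (XXX)
  7 contains 1×5 (V)
  2 contains 2×1 (II)

CCCLXXXVII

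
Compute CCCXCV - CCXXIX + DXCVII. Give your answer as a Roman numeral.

CCCXCV = 395, CCXXIX = 229, DXCVII = 597
395 - 229 = 166
166 + 597 = 763

DCCLXIII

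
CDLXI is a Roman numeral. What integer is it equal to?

CDLXI: CD=400, L=50, X=10, I=1
400 + 50 + 10 + 1 = 461

461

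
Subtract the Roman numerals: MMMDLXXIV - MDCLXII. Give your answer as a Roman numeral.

MMMDLXXIV = 3574
MDCLXII = 1662
3574 - 1662 = 1912

MCMXII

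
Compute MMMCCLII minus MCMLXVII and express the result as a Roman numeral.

MMMCCLII = 3252
MCMLXVII = 1967
3252 - 1967 = 1285

MCCLXXXV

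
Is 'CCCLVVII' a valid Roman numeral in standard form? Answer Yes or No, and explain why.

'CCCLVVII': V should not appear more than once

No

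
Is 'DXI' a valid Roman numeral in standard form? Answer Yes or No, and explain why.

'DXI': Check the rules: uses only the symbols I, V, X, L, C, D, M; no symbol is repeated more than three times in a row; V, L and D each appear at most once; no smaller symbol precedes a larger one (values never increase from left to right). Value: D (500) + X (10) + I (1) = 511. So it is a valid standard Roman numeral.

Yes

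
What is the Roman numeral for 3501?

Convert 3501 to Roman numerals:
  3501 contains 3×1000 (MMM)
  501 contains 1×500 (D)
  1 contains 1×1 (I)

MMMDI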